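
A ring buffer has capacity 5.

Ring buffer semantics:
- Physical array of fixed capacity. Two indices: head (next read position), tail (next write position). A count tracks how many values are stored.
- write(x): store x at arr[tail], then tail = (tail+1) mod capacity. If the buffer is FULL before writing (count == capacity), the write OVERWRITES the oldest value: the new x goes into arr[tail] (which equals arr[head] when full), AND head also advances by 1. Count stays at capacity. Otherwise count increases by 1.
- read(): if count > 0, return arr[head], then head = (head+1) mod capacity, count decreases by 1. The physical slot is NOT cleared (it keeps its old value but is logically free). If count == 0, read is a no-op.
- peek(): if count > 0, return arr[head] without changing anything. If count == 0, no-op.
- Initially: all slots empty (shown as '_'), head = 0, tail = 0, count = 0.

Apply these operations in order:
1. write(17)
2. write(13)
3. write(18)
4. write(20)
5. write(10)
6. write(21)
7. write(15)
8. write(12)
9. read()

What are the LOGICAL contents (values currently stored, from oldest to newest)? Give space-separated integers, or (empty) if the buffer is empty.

After op 1 (write(17)): arr=[17 _ _ _ _] head=0 tail=1 count=1
After op 2 (write(13)): arr=[17 13 _ _ _] head=0 tail=2 count=2
After op 3 (write(18)): arr=[17 13 18 _ _] head=0 tail=3 count=3
After op 4 (write(20)): arr=[17 13 18 20 _] head=0 tail=4 count=4
After op 5 (write(10)): arr=[17 13 18 20 10] head=0 tail=0 count=5
After op 6 (write(21)): arr=[21 13 18 20 10] head=1 tail=1 count=5
After op 7 (write(15)): arr=[21 15 18 20 10] head=2 tail=2 count=5
After op 8 (write(12)): arr=[21 15 12 20 10] head=3 tail=3 count=5
After op 9 (read()): arr=[21 15 12 20 10] head=4 tail=3 count=4

Answer: 10 21 15 12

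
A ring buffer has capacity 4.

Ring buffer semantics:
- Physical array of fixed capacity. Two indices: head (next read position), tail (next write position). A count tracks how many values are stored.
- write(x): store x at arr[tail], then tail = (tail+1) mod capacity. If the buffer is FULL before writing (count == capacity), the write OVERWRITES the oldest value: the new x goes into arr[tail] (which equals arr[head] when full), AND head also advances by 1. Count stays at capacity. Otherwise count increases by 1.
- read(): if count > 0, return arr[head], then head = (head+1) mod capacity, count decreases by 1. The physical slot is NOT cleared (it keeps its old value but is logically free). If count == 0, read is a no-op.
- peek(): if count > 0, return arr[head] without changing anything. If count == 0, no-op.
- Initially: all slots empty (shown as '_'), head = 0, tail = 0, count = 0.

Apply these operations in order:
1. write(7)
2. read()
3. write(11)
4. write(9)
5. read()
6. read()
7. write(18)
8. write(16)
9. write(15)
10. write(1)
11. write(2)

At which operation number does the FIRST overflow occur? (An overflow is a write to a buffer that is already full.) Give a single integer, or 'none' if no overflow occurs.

Answer: 11

Derivation:
After op 1 (write(7)): arr=[7 _ _ _] head=0 tail=1 count=1
After op 2 (read()): arr=[7 _ _ _] head=1 tail=1 count=0
After op 3 (write(11)): arr=[7 11 _ _] head=1 tail=2 count=1
After op 4 (write(9)): arr=[7 11 9 _] head=1 tail=3 count=2
After op 5 (read()): arr=[7 11 9 _] head=2 tail=3 count=1
After op 6 (read()): arr=[7 11 9 _] head=3 tail=3 count=0
After op 7 (write(18)): arr=[7 11 9 18] head=3 tail=0 count=1
After op 8 (write(16)): arr=[16 11 9 18] head=3 tail=1 count=2
After op 9 (write(15)): arr=[16 15 9 18] head=3 tail=2 count=3
After op 10 (write(1)): arr=[16 15 1 18] head=3 tail=3 count=4
After op 11 (write(2)): arr=[16 15 1 2] head=0 tail=0 count=4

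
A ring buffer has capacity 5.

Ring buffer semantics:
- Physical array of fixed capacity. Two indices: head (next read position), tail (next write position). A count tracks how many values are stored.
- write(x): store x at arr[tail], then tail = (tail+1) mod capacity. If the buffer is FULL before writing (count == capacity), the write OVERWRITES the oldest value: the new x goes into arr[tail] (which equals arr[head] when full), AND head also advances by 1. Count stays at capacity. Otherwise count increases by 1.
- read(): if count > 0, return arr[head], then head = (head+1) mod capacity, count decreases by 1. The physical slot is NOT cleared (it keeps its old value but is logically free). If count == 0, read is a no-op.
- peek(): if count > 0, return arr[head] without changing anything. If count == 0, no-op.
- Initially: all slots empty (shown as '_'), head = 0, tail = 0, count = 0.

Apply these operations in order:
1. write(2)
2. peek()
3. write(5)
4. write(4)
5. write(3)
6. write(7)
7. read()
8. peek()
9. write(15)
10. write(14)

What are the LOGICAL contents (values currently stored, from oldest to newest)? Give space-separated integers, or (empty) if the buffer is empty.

Answer: 4 3 7 15 14

Derivation:
After op 1 (write(2)): arr=[2 _ _ _ _] head=0 tail=1 count=1
After op 2 (peek()): arr=[2 _ _ _ _] head=0 tail=1 count=1
After op 3 (write(5)): arr=[2 5 _ _ _] head=0 tail=2 count=2
After op 4 (write(4)): arr=[2 5 4 _ _] head=0 tail=3 count=3
After op 5 (write(3)): arr=[2 5 4 3 _] head=0 tail=4 count=4
After op 6 (write(7)): arr=[2 5 4 3 7] head=0 tail=0 count=5
After op 7 (read()): arr=[2 5 4 3 7] head=1 tail=0 count=4
After op 8 (peek()): arr=[2 5 4 3 7] head=1 tail=0 count=4
After op 9 (write(15)): arr=[15 5 4 3 7] head=1 tail=1 count=5
After op 10 (write(14)): arr=[15 14 4 3 7] head=2 tail=2 count=5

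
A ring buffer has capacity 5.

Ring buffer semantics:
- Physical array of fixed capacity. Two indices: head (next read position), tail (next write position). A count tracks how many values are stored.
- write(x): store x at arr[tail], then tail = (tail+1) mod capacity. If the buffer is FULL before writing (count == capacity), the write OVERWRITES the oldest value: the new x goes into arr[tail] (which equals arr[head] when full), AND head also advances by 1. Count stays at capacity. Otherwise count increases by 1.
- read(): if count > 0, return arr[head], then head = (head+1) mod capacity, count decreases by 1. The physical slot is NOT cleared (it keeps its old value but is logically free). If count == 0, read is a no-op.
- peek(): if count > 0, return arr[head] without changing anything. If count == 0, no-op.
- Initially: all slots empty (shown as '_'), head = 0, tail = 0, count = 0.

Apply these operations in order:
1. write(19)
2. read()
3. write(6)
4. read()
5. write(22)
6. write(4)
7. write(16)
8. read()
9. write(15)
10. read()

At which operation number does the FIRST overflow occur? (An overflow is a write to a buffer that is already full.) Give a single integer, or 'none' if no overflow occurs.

Answer: none

Derivation:
After op 1 (write(19)): arr=[19 _ _ _ _] head=0 tail=1 count=1
After op 2 (read()): arr=[19 _ _ _ _] head=1 tail=1 count=0
After op 3 (write(6)): arr=[19 6 _ _ _] head=1 tail=2 count=1
After op 4 (read()): arr=[19 6 _ _ _] head=2 tail=2 count=0
After op 5 (write(22)): arr=[19 6 22 _ _] head=2 tail=3 count=1
After op 6 (write(4)): arr=[19 6 22 4 _] head=2 tail=4 count=2
After op 7 (write(16)): arr=[19 6 22 4 16] head=2 tail=0 count=3
After op 8 (read()): arr=[19 6 22 4 16] head=3 tail=0 count=2
After op 9 (write(15)): arr=[15 6 22 4 16] head=3 tail=1 count=3
After op 10 (read()): arr=[15 6 22 4 16] head=4 tail=1 count=2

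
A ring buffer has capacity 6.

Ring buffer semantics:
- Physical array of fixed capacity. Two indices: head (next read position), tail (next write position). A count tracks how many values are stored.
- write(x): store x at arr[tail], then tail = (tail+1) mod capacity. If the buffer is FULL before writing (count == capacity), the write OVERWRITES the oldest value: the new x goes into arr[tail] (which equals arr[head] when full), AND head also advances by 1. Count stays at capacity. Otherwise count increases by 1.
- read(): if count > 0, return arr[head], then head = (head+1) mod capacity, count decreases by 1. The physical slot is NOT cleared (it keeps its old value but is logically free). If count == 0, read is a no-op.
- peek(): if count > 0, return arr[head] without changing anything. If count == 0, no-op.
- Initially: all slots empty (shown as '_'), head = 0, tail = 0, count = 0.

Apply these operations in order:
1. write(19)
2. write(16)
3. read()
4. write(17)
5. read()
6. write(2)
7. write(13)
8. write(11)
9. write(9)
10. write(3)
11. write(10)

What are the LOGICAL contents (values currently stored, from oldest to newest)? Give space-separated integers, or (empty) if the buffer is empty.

After op 1 (write(19)): arr=[19 _ _ _ _ _] head=0 tail=1 count=1
After op 2 (write(16)): arr=[19 16 _ _ _ _] head=0 tail=2 count=2
After op 3 (read()): arr=[19 16 _ _ _ _] head=1 tail=2 count=1
After op 4 (write(17)): arr=[19 16 17 _ _ _] head=1 tail=3 count=2
After op 5 (read()): arr=[19 16 17 _ _ _] head=2 tail=3 count=1
After op 6 (write(2)): arr=[19 16 17 2 _ _] head=2 tail=4 count=2
After op 7 (write(13)): arr=[19 16 17 2 13 _] head=2 tail=5 count=3
After op 8 (write(11)): arr=[19 16 17 2 13 11] head=2 tail=0 count=4
After op 9 (write(9)): arr=[9 16 17 2 13 11] head=2 tail=1 count=5
After op 10 (write(3)): arr=[9 3 17 2 13 11] head=2 tail=2 count=6
After op 11 (write(10)): arr=[9 3 10 2 13 11] head=3 tail=3 count=6

Answer: 2 13 11 9 3 10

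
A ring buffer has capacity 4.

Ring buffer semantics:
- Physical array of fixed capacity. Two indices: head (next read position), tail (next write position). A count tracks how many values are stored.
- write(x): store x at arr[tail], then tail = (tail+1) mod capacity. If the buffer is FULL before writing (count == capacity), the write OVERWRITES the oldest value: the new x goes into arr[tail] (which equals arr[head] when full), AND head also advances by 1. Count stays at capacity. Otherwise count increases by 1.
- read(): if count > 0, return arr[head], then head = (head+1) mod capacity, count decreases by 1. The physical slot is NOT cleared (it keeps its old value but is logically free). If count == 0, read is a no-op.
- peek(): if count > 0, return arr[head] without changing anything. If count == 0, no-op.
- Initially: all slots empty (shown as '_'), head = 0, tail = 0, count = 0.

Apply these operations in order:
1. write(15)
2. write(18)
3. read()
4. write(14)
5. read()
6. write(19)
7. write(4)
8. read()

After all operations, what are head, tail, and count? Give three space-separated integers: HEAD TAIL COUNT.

Answer: 3 1 2

Derivation:
After op 1 (write(15)): arr=[15 _ _ _] head=0 tail=1 count=1
After op 2 (write(18)): arr=[15 18 _ _] head=0 tail=2 count=2
After op 3 (read()): arr=[15 18 _ _] head=1 tail=2 count=1
After op 4 (write(14)): arr=[15 18 14 _] head=1 tail=3 count=2
After op 5 (read()): arr=[15 18 14 _] head=2 tail=3 count=1
After op 6 (write(19)): arr=[15 18 14 19] head=2 tail=0 count=2
After op 7 (write(4)): arr=[4 18 14 19] head=2 tail=1 count=3
After op 8 (read()): arr=[4 18 14 19] head=3 tail=1 count=2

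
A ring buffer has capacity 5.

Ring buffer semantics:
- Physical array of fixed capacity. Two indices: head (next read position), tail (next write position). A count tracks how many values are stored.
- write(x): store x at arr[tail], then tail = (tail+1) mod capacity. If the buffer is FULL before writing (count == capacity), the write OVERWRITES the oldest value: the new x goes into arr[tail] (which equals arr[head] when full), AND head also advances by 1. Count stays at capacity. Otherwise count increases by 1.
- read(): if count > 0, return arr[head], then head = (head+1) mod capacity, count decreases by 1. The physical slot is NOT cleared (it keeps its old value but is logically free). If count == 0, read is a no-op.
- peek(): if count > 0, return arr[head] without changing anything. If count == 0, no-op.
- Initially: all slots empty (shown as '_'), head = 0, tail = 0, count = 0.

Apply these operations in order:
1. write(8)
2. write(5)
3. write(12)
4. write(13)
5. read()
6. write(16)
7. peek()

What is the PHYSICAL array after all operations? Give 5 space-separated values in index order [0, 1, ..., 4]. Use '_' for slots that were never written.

Answer: 8 5 12 13 16

Derivation:
After op 1 (write(8)): arr=[8 _ _ _ _] head=0 tail=1 count=1
After op 2 (write(5)): arr=[8 5 _ _ _] head=0 tail=2 count=2
After op 3 (write(12)): arr=[8 5 12 _ _] head=0 tail=3 count=3
After op 4 (write(13)): arr=[8 5 12 13 _] head=0 tail=4 count=4
After op 5 (read()): arr=[8 5 12 13 _] head=1 tail=4 count=3
After op 6 (write(16)): arr=[8 5 12 13 16] head=1 tail=0 count=4
After op 7 (peek()): arr=[8 5 12 13 16] head=1 tail=0 count=4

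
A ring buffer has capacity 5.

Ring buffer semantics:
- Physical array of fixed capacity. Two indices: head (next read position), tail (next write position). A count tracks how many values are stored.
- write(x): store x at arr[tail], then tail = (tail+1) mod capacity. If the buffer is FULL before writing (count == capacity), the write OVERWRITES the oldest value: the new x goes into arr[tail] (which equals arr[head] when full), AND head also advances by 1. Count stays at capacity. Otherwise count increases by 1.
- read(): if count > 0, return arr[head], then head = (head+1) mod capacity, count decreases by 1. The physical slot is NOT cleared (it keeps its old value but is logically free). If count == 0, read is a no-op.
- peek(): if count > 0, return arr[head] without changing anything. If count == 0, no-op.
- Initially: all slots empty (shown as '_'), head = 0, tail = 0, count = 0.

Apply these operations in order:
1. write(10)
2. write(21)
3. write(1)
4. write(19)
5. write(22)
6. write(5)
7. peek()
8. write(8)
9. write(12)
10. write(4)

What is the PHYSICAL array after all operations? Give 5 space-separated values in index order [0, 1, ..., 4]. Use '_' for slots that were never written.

After op 1 (write(10)): arr=[10 _ _ _ _] head=0 tail=1 count=1
After op 2 (write(21)): arr=[10 21 _ _ _] head=0 tail=2 count=2
After op 3 (write(1)): arr=[10 21 1 _ _] head=0 tail=3 count=3
After op 4 (write(19)): arr=[10 21 1 19 _] head=0 tail=4 count=4
After op 5 (write(22)): arr=[10 21 1 19 22] head=0 tail=0 count=5
After op 6 (write(5)): arr=[5 21 1 19 22] head=1 tail=1 count=5
After op 7 (peek()): arr=[5 21 1 19 22] head=1 tail=1 count=5
After op 8 (write(8)): arr=[5 8 1 19 22] head=2 tail=2 count=5
After op 9 (write(12)): arr=[5 8 12 19 22] head=3 tail=3 count=5
After op 10 (write(4)): arr=[5 8 12 4 22] head=4 tail=4 count=5

Answer: 5 8 12 4 22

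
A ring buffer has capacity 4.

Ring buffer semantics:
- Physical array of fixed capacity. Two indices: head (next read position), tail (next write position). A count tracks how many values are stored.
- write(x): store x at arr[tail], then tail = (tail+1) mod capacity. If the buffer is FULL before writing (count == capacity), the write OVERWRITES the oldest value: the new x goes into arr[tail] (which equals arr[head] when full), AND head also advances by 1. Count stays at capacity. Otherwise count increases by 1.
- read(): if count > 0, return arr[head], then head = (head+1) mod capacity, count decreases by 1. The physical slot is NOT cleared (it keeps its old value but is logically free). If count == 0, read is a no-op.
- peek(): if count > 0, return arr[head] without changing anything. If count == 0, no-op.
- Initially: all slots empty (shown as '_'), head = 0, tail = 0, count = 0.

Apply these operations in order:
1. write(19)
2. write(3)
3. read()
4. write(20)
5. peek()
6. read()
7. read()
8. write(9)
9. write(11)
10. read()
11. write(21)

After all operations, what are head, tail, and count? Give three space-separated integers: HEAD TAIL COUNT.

Answer: 0 2 2

Derivation:
After op 1 (write(19)): arr=[19 _ _ _] head=0 tail=1 count=1
After op 2 (write(3)): arr=[19 3 _ _] head=0 tail=2 count=2
After op 3 (read()): arr=[19 3 _ _] head=1 tail=2 count=1
After op 4 (write(20)): arr=[19 3 20 _] head=1 tail=3 count=2
After op 5 (peek()): arr=[19 3 20 _] head=1 tail=3 count=2
After op 6 (read()): arr=[19 3 20 _] head=2 tail=3 count=1
After op 7 (read()): arr=[19 3 20 _] head=3 tail=3 count=0
After op 8 (write(9)): arr=[19 3 20 9] head=3 tail=0 count=1
After op 9 (write(11)): arr=[11 3 20 9] head=3 tail=1 count=2
After op 10 (read()): arr=[11 3 20 9] head=0 tail=1 count=1
After op 11 (write(21)): arr=[11 21 20 9] head=0 tail=2 count=2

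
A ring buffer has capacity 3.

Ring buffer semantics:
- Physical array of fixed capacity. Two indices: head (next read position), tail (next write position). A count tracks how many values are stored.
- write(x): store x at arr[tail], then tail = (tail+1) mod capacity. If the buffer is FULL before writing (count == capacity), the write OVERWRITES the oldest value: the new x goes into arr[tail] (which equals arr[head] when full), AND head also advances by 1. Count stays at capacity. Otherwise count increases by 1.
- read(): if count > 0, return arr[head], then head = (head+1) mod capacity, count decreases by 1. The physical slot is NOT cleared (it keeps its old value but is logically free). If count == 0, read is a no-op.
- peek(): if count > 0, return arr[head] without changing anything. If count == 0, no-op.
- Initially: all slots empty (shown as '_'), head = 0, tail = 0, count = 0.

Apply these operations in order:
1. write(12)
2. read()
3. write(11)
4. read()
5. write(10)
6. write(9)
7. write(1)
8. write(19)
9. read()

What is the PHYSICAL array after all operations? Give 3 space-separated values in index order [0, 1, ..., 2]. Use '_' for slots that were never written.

Answer: 9 1 19

Derivation:
After op 1 (write(12)): arr=[12 _ _] head=0 tail=1 count=1
After op 2 (read()): arr=[12 _ _] head=1 tail=1 count=0
After op 3 (write(11)): arr=[12 11 _] head=1 tail=2 count=1
After op 4 (read()): arr=[12 11 _] head=2 tail=2 count=0
After op 5 (write(10)): arr=[12 11 10] head=2 tail=0 count=1
After op 6 (write(9)): arr=[9 11 10] head=2 tail=1 count=2
After op 7 (write(1)): arr=[9 1 10] head=2 tail=2 count=3
After op 8 (write(19)): arr=[9 1 19] head=0 tail=0 count=3
After op 9 (read()): arr=[9 1 19] head=1 tail=0 count=2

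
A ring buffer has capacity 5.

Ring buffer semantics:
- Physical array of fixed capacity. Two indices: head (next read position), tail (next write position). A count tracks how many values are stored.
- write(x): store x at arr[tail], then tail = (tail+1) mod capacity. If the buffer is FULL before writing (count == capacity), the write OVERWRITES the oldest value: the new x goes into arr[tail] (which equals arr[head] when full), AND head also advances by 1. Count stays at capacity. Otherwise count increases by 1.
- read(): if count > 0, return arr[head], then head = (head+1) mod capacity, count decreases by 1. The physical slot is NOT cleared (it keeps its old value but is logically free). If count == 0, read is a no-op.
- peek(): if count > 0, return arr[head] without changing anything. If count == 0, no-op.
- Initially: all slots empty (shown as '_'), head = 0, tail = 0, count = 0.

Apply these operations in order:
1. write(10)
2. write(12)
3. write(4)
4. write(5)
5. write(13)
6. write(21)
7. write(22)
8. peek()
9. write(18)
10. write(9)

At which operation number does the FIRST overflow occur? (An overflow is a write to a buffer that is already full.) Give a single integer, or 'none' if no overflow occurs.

Answer: 6

Derivation:
After op 1 (write(10)): arr=[10 _ _ _ _] head=0 tail=1 count=1
After op 2 (write(12)): arr=[10 12 _ _ _] head=0 tail=2 count=2
After op 3 (write(4)): arr=[10 12 4 _ _] head=0 tail=3 count=3
After op 4 (write(5)): arr=[10 12 4 5 _] head=0 tail=4 count=4
After op 5 (write(13)): arr=[10 12 4 5 13] head=0 tail=0 count=5
After op 6 (write(21)): arr=[21 12 4 5 13] head=1 tail=1 count=5
After op 7 (write(22)): arr=[21 22 4 5 13] head=2 tail=2 count=5
After op 8 (peek()): arr=[21 22 4 5 13] head=2 tail=2 count=5
After op 9 (write(18)): arr=[21 22 18 5 13] head=3 tail=3 count=5
After op 10 (write(9)): arr=[21 22 18 9 13] head=4 tail=4 count=5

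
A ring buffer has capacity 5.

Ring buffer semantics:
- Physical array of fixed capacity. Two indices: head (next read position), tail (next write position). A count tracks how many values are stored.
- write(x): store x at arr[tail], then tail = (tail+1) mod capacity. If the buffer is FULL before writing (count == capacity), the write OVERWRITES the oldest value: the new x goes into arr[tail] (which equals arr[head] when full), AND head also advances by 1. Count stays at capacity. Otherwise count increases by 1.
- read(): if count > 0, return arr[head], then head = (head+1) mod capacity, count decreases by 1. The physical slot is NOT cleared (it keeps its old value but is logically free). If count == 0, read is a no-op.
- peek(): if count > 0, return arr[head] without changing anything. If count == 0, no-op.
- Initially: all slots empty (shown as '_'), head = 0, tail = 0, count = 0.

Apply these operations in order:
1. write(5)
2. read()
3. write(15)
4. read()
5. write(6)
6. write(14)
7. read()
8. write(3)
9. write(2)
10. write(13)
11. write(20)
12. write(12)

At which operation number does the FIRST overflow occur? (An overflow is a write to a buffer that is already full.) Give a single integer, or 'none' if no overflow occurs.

Answer: 12

Derivation:
After op 1 (write(5)): arr=[5 _ _ _ _] head=0 tail=1 count=1
After op 2 (read()): arr=[5 _ _ _ _] head=1 tail=1 count=0
After op 3 (write(15)): arr=[5 15 _ _ _] head=1 tail=2 count=1
After op 4 (read()): arr=[5 15 _ _ _] head=2 tail=2 count=0
After op 5 (write(6)): arr=[5 15 6 _ _] head=2 tail=3 count=1
After op 6 (write(14)): arr=[5 15 6 14 _] head=2 tail=4 count=2
After op 7 (read()): arr=[5 15 6 14 _] head=3 tail=4 count=1
After op 8 (write(3)): arr=[5 15 6 14 3] head=3 tail=0 count=2
After op 9 (write(2)): arr=[2 15 6 14 3] head=3 tail=1 count=3
After op 10 (write(13)): arr=[2 13 6 14 3] head=3 tail=2 count=4
After op 11 (write(20)): arr=[2 13 20 14 3] head=3 tail=3 count=5
After op 12 (write(12)): arr=[2 13 20 12 3] head=4 tail=4 count=5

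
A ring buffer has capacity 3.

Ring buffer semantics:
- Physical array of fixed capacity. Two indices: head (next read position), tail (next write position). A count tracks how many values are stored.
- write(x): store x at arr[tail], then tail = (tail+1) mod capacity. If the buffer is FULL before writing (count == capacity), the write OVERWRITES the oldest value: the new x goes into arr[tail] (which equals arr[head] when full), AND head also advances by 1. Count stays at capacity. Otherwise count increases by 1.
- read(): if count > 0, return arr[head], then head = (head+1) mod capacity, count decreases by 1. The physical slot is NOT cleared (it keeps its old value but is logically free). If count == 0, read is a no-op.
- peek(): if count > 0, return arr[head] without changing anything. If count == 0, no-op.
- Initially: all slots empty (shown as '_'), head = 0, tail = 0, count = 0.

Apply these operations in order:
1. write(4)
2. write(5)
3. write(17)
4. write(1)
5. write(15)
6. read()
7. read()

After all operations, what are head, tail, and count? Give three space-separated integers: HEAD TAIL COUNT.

Answer: 1 2 1

Derivation:
After op 1 (write(4)): arr=[4 _ _] head=0 tail=1 count=1
After op 2 (write(5)): arr=[4 5 _] head=0 tail=2 count=2
After op 3 (write(17)): arr=[4 5 17] head=0 tail=0 count=3
After op 4 (write(1)): arr=[1 5 17] head=1 tail=1 count=3
After op 5 (write(15)): arr=[1 15 17] head=2 tail=2 count=3
After op 6 (read()): arr=[1 15 17] head=0 tail=2 count=2
After op 7 (read()): arr=[1 15 17] head=1 tail=2 count=1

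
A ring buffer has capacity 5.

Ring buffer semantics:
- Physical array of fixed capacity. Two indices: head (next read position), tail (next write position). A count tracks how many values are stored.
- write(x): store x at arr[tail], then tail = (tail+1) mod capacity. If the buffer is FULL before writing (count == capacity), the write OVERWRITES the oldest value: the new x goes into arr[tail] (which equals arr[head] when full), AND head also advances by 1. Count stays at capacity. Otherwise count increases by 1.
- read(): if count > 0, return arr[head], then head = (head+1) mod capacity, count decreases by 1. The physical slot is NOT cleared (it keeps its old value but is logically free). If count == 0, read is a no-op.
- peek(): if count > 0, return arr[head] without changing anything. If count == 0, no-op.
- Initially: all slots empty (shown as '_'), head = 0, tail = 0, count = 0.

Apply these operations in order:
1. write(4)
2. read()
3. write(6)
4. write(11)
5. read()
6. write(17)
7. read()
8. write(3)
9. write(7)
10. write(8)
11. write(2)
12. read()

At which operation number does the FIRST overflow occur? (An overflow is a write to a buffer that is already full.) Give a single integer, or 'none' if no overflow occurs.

Answer: none

Derivation:
After op 1 (write(4)): arr=[4 _ _ _ _] head=0 tail=1 count=1
After op 2 (read()): arr=[4 _ _ _ _] head=1 tail=1 count=0
After op 3 (write(6)): arr=[4 6 _ _ _] head=1 tail=2 count=1
After op 4 (write(11)): arr=[4 6 11 _ _] head=1 tail=3 count=2
After op 5 (read()): arr=[4 6 11 _ _] head=2 tail=3 count=1
After op 6 (write(17)): arr=[4 6 11 17 _] head=2 tail=4 count=2
After op 7 (read()): arr=[4 6 11 17 _] head=3 tail=4 count=1
After op 8 (write(3)): arr=[4 6 11 17 3] head=3 tail=0 count=2
After op 9 (write(7)): arr=[7 6 11 17 3] head=3 tail=1 count=3
After op 10 (write(8)): arr=[7 8 11 17 3] head=3 tail=2 count=4
After op 11 (write(2)): arr=[7 8 2 17 3] head=3 tail=3 count=5
After op 12 (read()): arr=[7 8 2 17 3] head=4 tail=3 count=4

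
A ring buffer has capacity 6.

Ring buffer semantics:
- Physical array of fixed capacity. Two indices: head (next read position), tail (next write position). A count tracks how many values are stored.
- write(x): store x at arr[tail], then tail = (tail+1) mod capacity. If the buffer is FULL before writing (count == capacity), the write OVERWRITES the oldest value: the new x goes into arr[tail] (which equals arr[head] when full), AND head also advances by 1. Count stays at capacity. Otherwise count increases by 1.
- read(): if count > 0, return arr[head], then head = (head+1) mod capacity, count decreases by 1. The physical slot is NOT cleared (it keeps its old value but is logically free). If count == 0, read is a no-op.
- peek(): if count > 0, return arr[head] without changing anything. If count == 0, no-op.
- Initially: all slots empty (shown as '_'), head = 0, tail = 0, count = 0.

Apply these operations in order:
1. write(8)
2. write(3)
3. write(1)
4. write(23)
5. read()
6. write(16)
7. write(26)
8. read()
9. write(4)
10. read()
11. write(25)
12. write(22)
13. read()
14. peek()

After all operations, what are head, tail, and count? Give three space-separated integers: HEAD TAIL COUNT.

Answer: 4 3 5

Derivation:
After op 1 (write(8)): arr=[8 _ _ _ _ _] head=0 tail=1 count=1
After op 2 (write(3)): arr=[8 3 _ _ _ _] head=0 tail=2 count=2
After op 3 (write(1)): arr=[8 3 1 _ _ _] head=0 tail=3 count=3
After op 4 (write(23)): arr=[8 3 1 23 _ _] head=0 tail=4 count=4
After op 5 (read()): arr=[8 3 1 23 _ _] head=1 tail=4 count=3
After op 6 (write(16)): arr=[8 3 1 23 16 _] head=1 tail=5 count=4
After op 7 (write(26)): arr=[8 3 1 23 16 26] head=1 tail=0 count=5
After op 8 (read()): arr=[8 3 1 23 16 26] head=2 tail=0 count=4
After op 9 (write(4)): arr=[4 3 1 23 16 26] head=2 tail=1 count=5
After op 10 (read()): arr=[4 3 1 23 16 26] head=3 tail=1 count=4
After op 11 (write(25)): arr=[4 25 1 23 16 26] head=3 tail=2 count=5
After op 12 (write(22)): arr=[4 25 22 23 16 26] head=3 tail=3 count=6
After op 13 (read()): arr=[4 25 22 23 16 26] head=4 tail=3 count=5
After op 14 (peek()): arr=[4 25 22 23 16 26] head=4 tail=3 count=5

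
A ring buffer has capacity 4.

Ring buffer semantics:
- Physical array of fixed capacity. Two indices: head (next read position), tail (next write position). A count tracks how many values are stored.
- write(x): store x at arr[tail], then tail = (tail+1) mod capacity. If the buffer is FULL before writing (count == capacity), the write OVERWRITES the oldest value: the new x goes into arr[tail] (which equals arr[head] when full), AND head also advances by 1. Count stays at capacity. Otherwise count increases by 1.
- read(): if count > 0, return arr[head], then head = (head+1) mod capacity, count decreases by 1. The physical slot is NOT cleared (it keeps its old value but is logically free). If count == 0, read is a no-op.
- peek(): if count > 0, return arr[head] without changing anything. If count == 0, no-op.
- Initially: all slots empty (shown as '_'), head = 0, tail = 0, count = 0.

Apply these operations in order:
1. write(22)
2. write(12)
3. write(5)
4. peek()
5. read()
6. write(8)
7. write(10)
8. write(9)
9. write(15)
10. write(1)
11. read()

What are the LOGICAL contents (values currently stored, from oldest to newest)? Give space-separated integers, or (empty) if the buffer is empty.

After op 1 (write(22)): arr=[22 _ _ _] head=0 tail=1 count=1
After op 2 (write(12)): arr=[22 12 _ _] head=0 tail=2 count=2
After op 3 (write(5)): arr=[22 12 5 _] head=0 tail=3 count=3
After op 4 (peek()): arr=[22 12 5 _] head=0 tail=3 count=3
After op 5 (read()): arr=[22 12 5 _] head=1 tail=3 count=2
After op 6 (write(8)): arr=[22 12 5 8] head=1 tail=0 count=3
After op 7 (write(10)): arr=[10 12 5 8] head=1 tail=1 count=4
After op 8 (write(9)): arr=[10 9 5 8] head=2 tail=2 count=4
After op 9 (write(15)): arr=[10 9 15 8] head=3 tail=3 count=4
After op 10 (write(1)): arr=[10 9 15 1] head=0 tail=0 count=4
After op 11 (read()): arr=[10 9 15 1] head=1 tail=0 count=3

Answer: 9 15 1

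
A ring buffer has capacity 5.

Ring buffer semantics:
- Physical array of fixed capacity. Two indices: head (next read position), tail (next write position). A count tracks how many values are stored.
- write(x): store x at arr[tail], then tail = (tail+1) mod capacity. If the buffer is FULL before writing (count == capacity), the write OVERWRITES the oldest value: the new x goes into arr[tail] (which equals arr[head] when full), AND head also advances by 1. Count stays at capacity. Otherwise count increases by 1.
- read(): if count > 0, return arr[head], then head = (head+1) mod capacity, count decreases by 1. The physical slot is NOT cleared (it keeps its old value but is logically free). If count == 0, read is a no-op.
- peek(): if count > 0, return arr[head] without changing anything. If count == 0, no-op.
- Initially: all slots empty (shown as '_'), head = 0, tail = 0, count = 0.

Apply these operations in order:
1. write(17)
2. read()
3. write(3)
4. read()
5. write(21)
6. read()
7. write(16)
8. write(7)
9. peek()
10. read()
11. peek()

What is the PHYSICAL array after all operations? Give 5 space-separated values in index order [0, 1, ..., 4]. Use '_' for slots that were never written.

Answer: 17 3 21 16 7

Derivation:
After op 1 (write(17)): arr=[17 _ _ _ _] head=0 tail=1 count=1
After op 2 (read()): arr=[17 _ _ _ _] head=1 tail=1 count=0
After op 3 (write(3)): arr=[17 3 _ _ _] head=1 tail=2 count=1
After op 4 (read()): arr=[17 3 _ _ _] head=2 tail=2 count=0
After op 5 (write(21)): arr=[17 3 21 _ _] head=2 tail=3 count=1
After op 6 (read()): arr=[17 3 21 _ _] head=3 tail=3 count=0
After op 7 (write(16)): arr=[17 3 21 16 _] head=3 tail=4 count=1
After op 8 (write(7)): arr=[17 3 21 16 7] head=3 tail=0 count=2
After op 9 (peek()): arr=[17 3 21 16 7] head=3 tail=0 count=2
After op 10 (read()): arr=[17 3 21 16 7] head=4 tail=0 count=1
After op 11 (peek()): arr=[17 3 21 16 7] head=4 tail=0 count=1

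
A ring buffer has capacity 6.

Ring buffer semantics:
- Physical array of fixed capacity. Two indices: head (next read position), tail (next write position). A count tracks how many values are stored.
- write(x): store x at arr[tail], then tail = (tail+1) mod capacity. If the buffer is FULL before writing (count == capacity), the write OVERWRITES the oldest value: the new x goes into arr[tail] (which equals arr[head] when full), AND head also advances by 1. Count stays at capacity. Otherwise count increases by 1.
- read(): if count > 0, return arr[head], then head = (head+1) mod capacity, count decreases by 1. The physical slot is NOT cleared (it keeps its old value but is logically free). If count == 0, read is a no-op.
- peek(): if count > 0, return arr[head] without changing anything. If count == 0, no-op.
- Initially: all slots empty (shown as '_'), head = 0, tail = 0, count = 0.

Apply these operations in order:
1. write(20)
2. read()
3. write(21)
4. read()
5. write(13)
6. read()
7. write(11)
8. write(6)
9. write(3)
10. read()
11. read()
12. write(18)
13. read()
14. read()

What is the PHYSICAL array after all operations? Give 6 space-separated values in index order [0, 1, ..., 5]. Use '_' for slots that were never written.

After op 1 (write(20)): arr=[20 _ _ _ _ _] head=0 tail=1 count=1
After op 2 (read()): arr=[20 _ _ _ _ _] head=1 tail=1 count=0
After op 3 (write(21)): arr=[20 21 _ _ _ _] head=1 tail=2 count=1
After op 4 (read()): arr=[20 21 _ _ _ _] head=2 tail=2 count=0
After op 5 (write(13)): arr=[20 21 13 _ _ _] head=2 tail=3 count=1
After op 6 (read()): arr=[20 21 13 _ _ _] head=3 tail=3 count=0
After op 7 (write(11)): arr=[20 21 13 11 _ _] head=3 tail=4 count=1
After op 8 (write(6)): arr=[20 21 13 11 6 _] head=3 tail=5 count=2
After op 9 (write(3)): arr=[20 21 13 11 6 3] head=3 tail=0 count=3
After op 10 (read()): arr=[20 21 13 11 6 3] head=4 tail=0 count=2
After op 11 (read()): arr=[20 21 13 11 6 3] head=5 tail=0 count=1
After op 12 (write(18)): arr=[18 21 13 11 6 3] head=5 tail=1 count=2
After op 13 (read()): arr=[18 21 13 11 6 3] head=0 tail=1 count=1
After op 14 (read()): arr=[18 21 13 11 6 3] head=1 tail=1 count=0

Answer: 18 21 13 11 6 3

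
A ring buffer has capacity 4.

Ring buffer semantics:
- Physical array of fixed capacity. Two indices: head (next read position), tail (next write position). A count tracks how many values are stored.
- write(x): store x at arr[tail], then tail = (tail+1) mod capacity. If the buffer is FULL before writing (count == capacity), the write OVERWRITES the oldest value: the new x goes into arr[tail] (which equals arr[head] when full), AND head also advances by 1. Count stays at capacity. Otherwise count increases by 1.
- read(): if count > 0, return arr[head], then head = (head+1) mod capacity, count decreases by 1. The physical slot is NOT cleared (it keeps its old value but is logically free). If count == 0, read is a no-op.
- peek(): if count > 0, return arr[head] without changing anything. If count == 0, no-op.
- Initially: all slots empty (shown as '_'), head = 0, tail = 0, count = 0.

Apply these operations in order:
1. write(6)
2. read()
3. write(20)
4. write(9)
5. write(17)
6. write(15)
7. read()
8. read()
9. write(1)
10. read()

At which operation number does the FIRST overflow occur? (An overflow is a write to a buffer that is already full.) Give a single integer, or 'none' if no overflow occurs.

After op 1 (write(6)): arr=[6 _ _ _] head=0 tail=1 count=1
After op 2 (read()): arr=[6 _ _ _] head=1 tail=1 count=0
After op 3 (write(20)): arr=[6 20 _ _] head=1 tail=2 count=1
After op 4 (write(9)): arr=[6 20 9 _] head=1 tail=3 count=2
After op 5 (write(17)): arr=[6 20 9 17] head=1 tail=0 count=3
After op 6 (write(15)): arr=[15 20 9 17] head=1 tail=1 count=4
After op 7 (read()): arr=[15 20 9 17] head=2 tail=1 count=3
After op 8 (read()): arr=[15 20 9 17] head=3 tail=1 count=2
After op 9 (write(1)): arr=[15 1 9 17] head=3 tail=2 count=3
After op 10 (read()): arr=[15 1 9 17] head=0 tail=2 count=2

Answer: none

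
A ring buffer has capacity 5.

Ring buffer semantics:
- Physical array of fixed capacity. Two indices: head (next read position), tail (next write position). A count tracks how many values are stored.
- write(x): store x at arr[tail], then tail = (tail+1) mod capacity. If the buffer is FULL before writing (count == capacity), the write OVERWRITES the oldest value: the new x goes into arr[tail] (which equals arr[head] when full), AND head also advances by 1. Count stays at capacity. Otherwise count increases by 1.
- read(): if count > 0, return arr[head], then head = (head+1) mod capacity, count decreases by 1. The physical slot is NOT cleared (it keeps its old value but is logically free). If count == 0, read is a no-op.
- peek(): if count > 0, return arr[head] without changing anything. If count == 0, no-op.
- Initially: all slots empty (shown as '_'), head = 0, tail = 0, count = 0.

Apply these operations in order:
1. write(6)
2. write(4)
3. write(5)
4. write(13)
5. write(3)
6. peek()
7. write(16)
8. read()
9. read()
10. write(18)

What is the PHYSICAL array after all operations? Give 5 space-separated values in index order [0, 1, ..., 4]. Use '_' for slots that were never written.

Answer: 16 18 5 13 3

Derivation:
After op 1 (write(6)): arr=[6 _ _ _ _] head=0 tail=1 count=1
After op 2 (write(4)): arr=[6 4 _ _ _] head=0 tail=2 count=2
After op 3 (write(5)): arr=[6 4 5 _ _] head=0 tail=3 count=3
After op 4 (write(13)): arr=[6 4 5 13 _] head=0 tail=4 count=4
After op 5 (write(3)): arr=[6 4 5 13 3] head=0 tail=0 count=5
After op 6 (peek()): arr=[6 4 5 13 3] head=0 tail=0 count=5
After op 7 (write(16)): arr=[16 4 5 13 3] head=1 tail=1 count=5
After op 8 (read()): arr=[16 4 5 13 3] head=2 tail=1 count=4
After op 9 (read()): arr=[16 4 5 13 3] head=3 tail=1 count=3
After op 10 (write(18)): arr=[16 18 5 13 3] head=3 tail=2 count=4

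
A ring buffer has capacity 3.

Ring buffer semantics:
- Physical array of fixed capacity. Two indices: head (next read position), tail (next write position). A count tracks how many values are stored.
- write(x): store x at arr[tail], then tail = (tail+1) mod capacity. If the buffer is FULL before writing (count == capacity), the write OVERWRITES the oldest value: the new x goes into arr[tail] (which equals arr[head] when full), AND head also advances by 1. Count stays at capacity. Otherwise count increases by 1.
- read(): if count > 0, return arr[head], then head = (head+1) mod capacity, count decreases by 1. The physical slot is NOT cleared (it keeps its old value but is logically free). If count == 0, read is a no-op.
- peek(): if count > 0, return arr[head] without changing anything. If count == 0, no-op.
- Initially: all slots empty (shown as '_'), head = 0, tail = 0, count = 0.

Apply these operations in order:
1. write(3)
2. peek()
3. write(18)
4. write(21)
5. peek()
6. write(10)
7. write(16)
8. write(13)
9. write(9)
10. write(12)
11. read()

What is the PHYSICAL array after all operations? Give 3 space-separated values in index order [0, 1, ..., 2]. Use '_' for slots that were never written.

After op 1 (write(3)): arr=[3 _ _] head=0 tail=1 count=1
After op 2 (peek()): arr=[3 _ _] head=0 tail=1 count=1
After op 3 (write(18)): arr=[3 18 _] head=0 tail=2 count=2
After op 4 (write(21)): arr=[3 18 21] head=0 tail=0 count=3
After op 5 (peek()): arr=[3 18 21] head=0 tail=0 count=3
After op 6 (write(10)): arr=[10 18 21] head=1 tail=1 count=3
After op 7 (write(16)): arr=[10 16 21] head=2 tail=2 count=3
After op 8 (write(13)): arr=[10 16 13] head=0 tail=0 count=3
After op 9 (write(9)): arr=[9 16 13] head=1 tail=1 count=3
After op 10 (write(12)): arr=[9 12 13] head=2 tail=2 count=3
After op 11 (read()): arr=[9 12 13] head=0 tail=2 count=2

Answer: 9 12 13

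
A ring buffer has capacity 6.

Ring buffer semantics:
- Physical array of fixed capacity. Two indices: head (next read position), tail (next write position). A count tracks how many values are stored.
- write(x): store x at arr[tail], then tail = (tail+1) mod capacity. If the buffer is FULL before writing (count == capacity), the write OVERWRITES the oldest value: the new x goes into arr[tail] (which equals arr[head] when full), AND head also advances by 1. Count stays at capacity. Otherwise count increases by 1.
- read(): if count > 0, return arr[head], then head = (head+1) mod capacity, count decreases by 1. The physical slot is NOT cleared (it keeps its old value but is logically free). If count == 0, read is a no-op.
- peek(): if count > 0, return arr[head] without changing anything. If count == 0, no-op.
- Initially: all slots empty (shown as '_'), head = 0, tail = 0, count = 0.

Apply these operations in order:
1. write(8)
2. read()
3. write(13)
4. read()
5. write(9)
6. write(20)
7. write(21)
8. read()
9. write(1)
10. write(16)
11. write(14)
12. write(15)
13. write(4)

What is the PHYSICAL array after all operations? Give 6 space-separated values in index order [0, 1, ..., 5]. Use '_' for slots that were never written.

After op 1 (write(8)): arr=[8 _ _ _ _ _] head=0 tail=1 count=1
After op 2 (read()): arr=[8 _ _ _ _ _] head=1 tail=1 count=0
After op 3 (write(13)): arr=[8 13 _ _ _ _] head=1 tail=2 count=1
After op 4 (read()): arr=[8 13 _ _ _ _] head=2 tail=2 count=0
After op 5 (write(9)): arr=[8 13 9 _ _ _] head=2 tail=3 count=1
After op 6 (write(20)): arr=[8 13 9 20 _ _] head=2 tail=4 count=2
After op 7 (write(21)): arr=[8 13 9 20 21 _] head=2 tail=5 count=3
After op 8 (read()): arr=[8 13 9 20 21 _] head=3 tail=5 count=2
After op 9 (write(1)): arr=[8 13 9 20 21 1] head=3 tail=0 count=3
After op 10 (write(16)): arr=[16 13 9 20 21 1] head=3 tail=1 count=4
After op 11 (write(14)): arr=[16 14 9 20 21 1] head=3 tail=2 count=5
After op 12 (write(15)): arr=[16 14 15 20 21 1] head=3 tail=3 count=6
After op 13 (write(4)): arr=[16 14 15 4 21 1] head=4 tail=4 count=6

Answer: 16 14 15 4 21 1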